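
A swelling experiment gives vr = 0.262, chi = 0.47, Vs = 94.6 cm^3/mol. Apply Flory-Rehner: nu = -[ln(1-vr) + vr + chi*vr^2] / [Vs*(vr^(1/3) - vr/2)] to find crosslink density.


ln(1 - vr) = ln(1 - 0.262) = -0.3038
Numerator = -((-0.3038) + 0.262 + 0.47 * 0.262^2) = 0.0095
Denominator = 94.6 * (0.262^(1/3) - 0.262/2) = 48.1403
nu = 0.0095 / 48.1403 = 1.9835e-04 mol/cm^3

1.9835e-04 mol/cm^3


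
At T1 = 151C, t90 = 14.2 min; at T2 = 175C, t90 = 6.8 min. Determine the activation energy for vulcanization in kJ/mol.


T1 = 424.15 K, T2 = 448.15 K
1/T1 - 1/T2 = 1.2626e-04
ln(t1/t2) = ln(14.2/6.8) = 0.7363
Ea = 8.314 * 0.7363 / 1.2626e-04 = 48485.0520 J/mol
Ea = 48.49 kJ/mol

48.49 kJ/mol


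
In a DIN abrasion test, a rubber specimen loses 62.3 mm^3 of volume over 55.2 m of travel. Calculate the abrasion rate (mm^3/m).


Rate = volume_loss / distance
= 62.3 / 55.2
= 1.129 mm^3/m

1.129 mm^3/m


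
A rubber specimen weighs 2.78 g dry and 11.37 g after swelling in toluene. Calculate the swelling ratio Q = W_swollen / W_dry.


Q = W_swollen / W_dry
Q = 11.37 / 2.78
Q = 4.09

Q = 4.09


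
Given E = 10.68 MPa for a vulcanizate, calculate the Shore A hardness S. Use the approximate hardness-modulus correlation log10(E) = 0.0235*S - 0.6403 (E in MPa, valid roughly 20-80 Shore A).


log10(E) = 0.0235*S - 0.6403  =>  S = (log10(E) + 0.6403) / 0.0235
log10(10.68) = 1.028571
S = (1.028571 + 0.6403) / 0.0235 = 1.668871 / 0.0235
S = 71.0

Shore A = 71.0


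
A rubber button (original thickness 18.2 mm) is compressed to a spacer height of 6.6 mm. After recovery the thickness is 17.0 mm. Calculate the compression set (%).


CS = (t0 - recovered) / (t0 - ts) * 100
= (18.2 - 17.0) / (18.2 - 6.6) * 100
= 1.2 / 11.6 * 100
= 10.3%

10.3%


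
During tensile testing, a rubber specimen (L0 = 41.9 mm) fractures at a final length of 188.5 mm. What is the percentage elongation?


Elongation = (Lf - L0) / L0 * 100
= (188.5 - 41.9) / 41.9 * 100
= 146.6 / 41.9 * 100
= 349.9%

349.9%


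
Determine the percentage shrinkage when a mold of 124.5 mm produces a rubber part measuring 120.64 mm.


Shrinkage = (mold - part) / mold * 100
= (124.5 - 120.64) / 124.5 * 100
= 3.86 / 124.5 * 100
= 3.1%

3.1%


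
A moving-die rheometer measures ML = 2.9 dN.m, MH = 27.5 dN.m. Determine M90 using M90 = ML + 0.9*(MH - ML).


M90 = ML + 0.9 * (MH - ML)
M90 = 2.9 + 0.9 * (27.5 - 2.9)
M90 = 2.9 + 0.9 * 24.6
M90 = 25.04 dN.m

25.04 dN.m


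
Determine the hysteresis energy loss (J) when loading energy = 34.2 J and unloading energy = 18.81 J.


Hysteresis loss = loading - unloading
= 34.2 - 18.81
= 15.39 J

15.39 J


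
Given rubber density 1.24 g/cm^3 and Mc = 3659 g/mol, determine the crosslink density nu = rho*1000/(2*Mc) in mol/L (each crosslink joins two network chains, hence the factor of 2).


nu = rho * 1000 / (2 * Mc)
nu = 1.24 * 1000 / (2 * 3659)
nu = 1240.0 / 7318
nu = 0.1694 mol/L

0.1694 mol/L


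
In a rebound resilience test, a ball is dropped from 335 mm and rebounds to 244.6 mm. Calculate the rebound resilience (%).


Resilience = h_rebound / h_drop * 100
= 244.6 / 335 * 100
= 73.0%

73.0%


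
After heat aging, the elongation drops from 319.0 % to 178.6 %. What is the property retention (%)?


Retention = aged / original * 100
= 178.6 / 319.0 * 100
= 56.0%

56.0%


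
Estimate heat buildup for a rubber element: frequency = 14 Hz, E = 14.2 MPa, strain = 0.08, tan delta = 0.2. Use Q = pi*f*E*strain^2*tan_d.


Q = pi * f * E * strain^2 * tan_d
= pi * 14 * 14.2 * 0.08^2 * 0.2
= pi * 14 * 14.2 * 0.0064 * 0.2
= 0.7994

Q = 0.7994


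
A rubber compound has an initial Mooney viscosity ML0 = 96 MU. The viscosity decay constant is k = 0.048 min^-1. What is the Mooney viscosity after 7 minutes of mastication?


ML = ML0 * exp(-k * t)
ML = 96 * exp(-0.048 * 7)
ML = 96 * 0.7146
ML = 68.6 MU

68.6 MU


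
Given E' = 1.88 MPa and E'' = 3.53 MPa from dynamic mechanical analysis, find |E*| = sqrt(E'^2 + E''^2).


|E*| = sqrt(E'^2 + E''^2)
= sqrt(1.88^2 + 3.53^2)
= sqrt(3.5344 + 12.4609)
= 3.999 MPa

3.999 MPa


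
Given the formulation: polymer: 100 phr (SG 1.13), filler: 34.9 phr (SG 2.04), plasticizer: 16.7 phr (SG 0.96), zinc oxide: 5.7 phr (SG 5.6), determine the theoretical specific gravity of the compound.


Sum of weights = 157.3
Volume contributions:
  polymer: 100/1.13 = 88.4956
  filler: 34.9/2.04 = 17.1078
  plasticizer: 16.7/0.96 = 17.3958
  zinc oxide: 5.7/5.6 = 1.0179
Sum of volumes = 124.0171
SG = 157.3 / 124.0171 = 1.268

SG = 1.268


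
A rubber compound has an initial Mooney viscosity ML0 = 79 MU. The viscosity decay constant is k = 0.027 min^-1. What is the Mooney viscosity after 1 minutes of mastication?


ML = ML0 * exp(-k * t)
ML = 79 * exp(-0.027 * 1)
ML = 79 * 0.9734
ML = 76.9 MU

76.9 MU


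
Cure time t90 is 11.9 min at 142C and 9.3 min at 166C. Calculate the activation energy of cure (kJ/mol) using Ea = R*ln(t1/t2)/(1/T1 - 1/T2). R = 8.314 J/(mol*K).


T1 = 415.15 K, T2 = 439.15 K
1/T1 - 1/T2 = 1.3164e-04
ln(t1/t2) = ln(11.9/9.3) = 0.2465
Ea = 8.314 * 0.2465 / 1.3164e-04 = 15569.5447 J/mol
Ea = 15.57 kJ/mol

15.57 kJ/mol


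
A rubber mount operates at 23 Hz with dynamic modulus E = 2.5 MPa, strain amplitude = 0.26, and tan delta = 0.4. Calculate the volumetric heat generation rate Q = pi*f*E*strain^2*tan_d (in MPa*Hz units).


Q = pi * f * E * strain^2 * tan_d
= pi * 23 * 2.5 * 0.26^2 * 0.4
= pi * 23 * 2.5 * 0.0676 * 0.4
= 4.8845

Q = 4.8845


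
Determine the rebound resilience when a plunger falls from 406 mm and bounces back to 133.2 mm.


Resilience = h_rebound / h_drop * 100
= 133.2 / 406 * 100
= 32.8%

32.8%


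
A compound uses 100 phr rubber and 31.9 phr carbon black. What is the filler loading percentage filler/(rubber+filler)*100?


Filler % = filler / (rubber + filler) * 100
= 31.9 / (100 + 31.9) * 100
= 31.9 / 131.9 * 100
= 24.18%

24.18%


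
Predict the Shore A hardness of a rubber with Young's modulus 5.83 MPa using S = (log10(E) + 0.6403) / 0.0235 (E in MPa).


log10(E) = 0.0235*S - 0.6403  =>  S = (log10(E) + 0.6403) / 0.0235
log10(5.83) = 0.765669
S = (0.765669 + 0.6403) / 0.0235 = 1.405969 / 0.0235
S = 59.8

Shore A = 59.8


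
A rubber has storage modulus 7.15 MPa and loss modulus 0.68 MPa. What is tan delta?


tan delta = E'' / E'
= 0.68 / 7.15
= 0.0951

tan delta = 0.0951


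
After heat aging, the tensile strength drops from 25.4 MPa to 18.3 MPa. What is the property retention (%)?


Retention = aged / original * 100
= 18.3 / 25.4 * 100
= 72.0%

72.0%


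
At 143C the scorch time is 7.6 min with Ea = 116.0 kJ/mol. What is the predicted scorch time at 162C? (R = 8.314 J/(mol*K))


Convert temperatures: T1 = 143 + 273.15 = 416.15 K, T2 = 162 + 273.15 = 435.15 K
ts2_new = 7.6 * exp(116000 / 8.314 * (1/435.15 - 1/416.15))
1/T2 - 1/T1 = -1.0492e-04
ts2_new = 1.76 min

1.76 min


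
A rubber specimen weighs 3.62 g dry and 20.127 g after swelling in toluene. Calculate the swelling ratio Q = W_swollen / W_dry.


Q = W_swollen / W_dry
Q = 20.127 / 3.62
Q = 5.56

Q = 5.56


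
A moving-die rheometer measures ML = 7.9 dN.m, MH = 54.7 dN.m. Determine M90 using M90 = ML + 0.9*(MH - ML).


M90 = ML + 0.9 * (MH - ML)
M90 = 7.9 + 0.9 * (54.7 - 7.9)
M90 = 7.9 + 0.9 * 46.8
M90 = 50.02 dN.m

50.02 dN.m


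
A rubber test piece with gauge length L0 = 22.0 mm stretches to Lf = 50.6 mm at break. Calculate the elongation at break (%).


Elongation = (Lf - L0) / L0 * 100
= (50.6 - 22.0) / 22.0 * 100
= 28.6 / 22.0 * 100
= 130.0%

130.0%


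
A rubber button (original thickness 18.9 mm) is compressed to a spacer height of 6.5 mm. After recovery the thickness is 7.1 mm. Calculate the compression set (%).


CS = (t0 - recovered) / (t0 - ts) * 100
= (18.9 - 7.1) / (18.9 - 6.5) * 100
= 11.8 / 12.4 * 100
= 95.2%

95.2%


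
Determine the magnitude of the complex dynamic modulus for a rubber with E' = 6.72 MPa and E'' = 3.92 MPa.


|E*| = sqrt(E'^2 + E''^2)
= sqrt(6.72^2 + 3.92^2)
= sqrt(45.1584 + 15.3664)
= 7.78 MPa

7.78 MPa


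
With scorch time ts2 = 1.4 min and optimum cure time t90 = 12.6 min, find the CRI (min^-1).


CRI = 100 / (t90 - ts2)
= 100 / (12.6 - 1.4)
= 100 / 11.2
= 8.93 min^-1

8.93 min^-1


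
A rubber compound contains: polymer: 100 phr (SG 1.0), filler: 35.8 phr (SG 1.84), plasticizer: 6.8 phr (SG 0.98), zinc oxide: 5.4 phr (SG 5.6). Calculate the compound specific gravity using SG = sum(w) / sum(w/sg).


Sum of weights = 148.0
Volume contributions:
  polymer: 100/1.0 = 100.0000
  filler: 35.8/1.84 = 19.4565
  plasticizer: 6.8/0.98 = 6.9388
  zinc oxide: 5.4/5.6 = 0.9643
Sum of volumes = 127.3596
SG = 148.0 / 127.3596 = 1.162

SG = 1.162


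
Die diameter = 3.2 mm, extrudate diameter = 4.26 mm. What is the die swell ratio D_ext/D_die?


Die swell ratio = D_extrudate / D_die
= 4.26 / 3.2
= 1.331

Die swell = 1.331


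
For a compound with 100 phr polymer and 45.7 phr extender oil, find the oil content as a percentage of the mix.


Oil % = oil / (100 + oil) * 100
= 45.7 / (100 + 45.7) * 100
= 45.7 / 145.7 * 100
= 31.37%

31.37%


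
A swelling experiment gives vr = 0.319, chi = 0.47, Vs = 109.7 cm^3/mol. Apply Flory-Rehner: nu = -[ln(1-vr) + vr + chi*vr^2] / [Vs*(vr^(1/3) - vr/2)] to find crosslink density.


ln(1 - vr) = ln(1 - 0.319) = -0.3842
Numerator = -((-0.3842) + 0.319 + 0.47 * 0.319^2) = 0.0174
Denominator = 109.7 * (0.319^(1/3) - 0.319/2) = 57.4584
nu = 0.0174 / 57.4584 = 3.0222e-04 mol/cm^3

3.0222e-04 mol/cm^3


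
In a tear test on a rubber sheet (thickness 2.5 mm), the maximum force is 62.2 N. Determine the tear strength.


Tear strength = force / thickness
= 62.2 / 2.5
= 24.88 N/mm

24.88 N/mm


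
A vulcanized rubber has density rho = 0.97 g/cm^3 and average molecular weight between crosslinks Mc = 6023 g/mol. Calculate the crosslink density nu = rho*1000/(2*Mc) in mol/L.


nu = rho * 1000 / (2 * Mc)
nu = 0.97 * 1000 / (2 * 6023)
nu = 970.0 / 12046
nu = 0.0805 mol/L

0.0805 mol/L


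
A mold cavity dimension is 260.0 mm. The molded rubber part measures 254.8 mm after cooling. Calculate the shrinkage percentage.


Shrinkage = (mold - part) / mold * 100
= (260.0 - 254.8) / 260.0 * 100
= 5.2 / 260.0 * 100
= 2.0%

2.0%


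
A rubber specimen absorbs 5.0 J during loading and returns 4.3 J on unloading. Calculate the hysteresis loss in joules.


Hysteresis loss = loading - unloading
= 5.0 - 4.3
= 0.7 J

0.7 J


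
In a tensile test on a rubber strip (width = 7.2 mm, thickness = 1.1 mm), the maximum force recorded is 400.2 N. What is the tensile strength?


Area = width * thickness = 7.2 * 1.1 = 7.92 mm^2
TS = force / area = 400.2 / 7.92 = 50.53 MPa

50.53 MPa


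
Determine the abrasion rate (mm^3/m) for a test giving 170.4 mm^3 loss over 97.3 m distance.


Rate = volume_loss / distance
= 170.4 / 97.3
= 1.751 mm^3/m

1.751 mm^3/m


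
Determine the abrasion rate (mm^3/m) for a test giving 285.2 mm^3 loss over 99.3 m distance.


Rate = volume_loss / distance
= 285.2 / 99.3
= 2.872 mm^3/m

2.872 mm^3/m


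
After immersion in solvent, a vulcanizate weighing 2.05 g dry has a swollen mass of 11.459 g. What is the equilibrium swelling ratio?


Q = W_swollen / W_dry
Q = 11.459 / 2.05
Q = 5.59

Q = 5.59


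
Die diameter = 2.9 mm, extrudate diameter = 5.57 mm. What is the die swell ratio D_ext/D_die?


Die swell ratio = D_extrudate / D_die
= 5.57 / 2.9
= 1.921

Die swell = 1.921


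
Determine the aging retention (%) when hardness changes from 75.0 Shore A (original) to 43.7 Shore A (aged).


Retention = aged / original * 100
= 43.7 / 75.0 * 100
= 58.3%

58.3%


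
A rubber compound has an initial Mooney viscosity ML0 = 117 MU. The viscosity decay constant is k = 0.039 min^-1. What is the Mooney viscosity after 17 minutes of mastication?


ML = ML0 * exp(-k * t)
ML = 117 * exp(-0.039 * 17)
ML = 117 * 0.5153
ML = 60.29 MU

60.29 MU


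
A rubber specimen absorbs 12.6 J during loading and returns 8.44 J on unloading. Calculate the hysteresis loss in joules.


Hysteresis loss = loading - unloading
= 12.6 - 8.44
= 4.16 J

4.16 J


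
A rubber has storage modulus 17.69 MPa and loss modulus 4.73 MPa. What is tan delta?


tan delta = E'' / E'
= 4.73 / 17.69
= 0.2674

tan delta = 0.2674


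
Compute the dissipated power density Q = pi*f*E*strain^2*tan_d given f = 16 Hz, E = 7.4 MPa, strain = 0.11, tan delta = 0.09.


Q = pi * f * E * strain^2 * tan_d
= pi * 16 * 7.4 * 0.11^2 * 0.09
= pi * 16 * 7.4 * 0.0121 * 0.09
= 0.4051

Q = 0.4051


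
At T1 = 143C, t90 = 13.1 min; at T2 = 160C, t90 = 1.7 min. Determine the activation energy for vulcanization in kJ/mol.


T1 = 416.15 K, T2 = 433.15 K
1/T1 - 1/T2 = 9.4311e-05
ln(t1/t2) = ln(13.1/1.7) = 2.0420
Ea = 8.314 * 2.0420 / 9.4311e-05 = 180012.0787 J/mol
Ea = 180.01 kJ/mol

180.01 kJ/mol


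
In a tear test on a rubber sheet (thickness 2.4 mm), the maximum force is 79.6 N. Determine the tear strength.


Tear strength = force / thickness
= 79.6 / 2.4
= 33.17 N/mm

33.17 N/mm


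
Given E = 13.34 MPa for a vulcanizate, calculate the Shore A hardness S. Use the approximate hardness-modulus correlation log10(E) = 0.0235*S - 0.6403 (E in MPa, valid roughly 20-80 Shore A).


log10(E) = 0.0235*S - 0.6403  =>  S = (log10(E) + 0.6403) / 0.0235
log10(13.34) = 1.125156
S = (1.125156 + 0.6403) / 0.0235 = 1.765456 / 0.0235
S = 75.1

Shore A = 75.1


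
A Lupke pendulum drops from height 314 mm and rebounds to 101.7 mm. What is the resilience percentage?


Resilience = h_rebound / h_drop * 100
= 101.7 / 314 * 100
= 32.4%

32.4%


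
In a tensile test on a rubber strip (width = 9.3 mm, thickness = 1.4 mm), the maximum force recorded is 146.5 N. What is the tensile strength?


Area = width * thickness = 9.3 * 1.4 = 13.02 mm^2
TS = force / area = 146.5 / 13.02 = 11.25 MPa

11.25 MPa


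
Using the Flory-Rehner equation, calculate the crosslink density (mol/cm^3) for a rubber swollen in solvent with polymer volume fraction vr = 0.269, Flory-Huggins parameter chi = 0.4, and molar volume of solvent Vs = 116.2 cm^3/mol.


ln(1 - vr) = ln(1 - 0.269) = -0.3133
Numerator = -((-0.3133) + 0.269 + 0.4 * 0.269^2) = 0.0154
Denominator = 116.2 * (0.269^(1/3) - 0.269/2) = 59.3819
nu = 0.0154 / 59.3819 = 2.5930e-04 mol/cm^3

2.5930e-04 mol/cm^3


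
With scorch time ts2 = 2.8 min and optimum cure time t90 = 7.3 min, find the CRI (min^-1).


CRI = 100 / (t90 - ts2)
= 100 / (7.3 - 2.8)
= 100 / 4.5
= 22.22 min^-1

22.22 min^-1


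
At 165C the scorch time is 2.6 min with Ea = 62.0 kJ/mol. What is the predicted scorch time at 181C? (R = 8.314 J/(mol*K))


Convert temperatures: T1 = 165 + 273.15 = 438.15 K, T2 = 181 + 273.15 = 454.15 K
ts2_new = 2.6 * exp(62000 / 8.314 * (1/454.15 - 1/438.15))
1/T2 - 1/T1 = -8.0408e-05
ts2_new = 1.43 min

1.43 min


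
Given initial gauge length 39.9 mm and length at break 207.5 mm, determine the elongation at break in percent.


Elongation = (Lf - L0) / L0 * 100
= (207.5 - 39.9) / 39.9 * 100
= 167.6 / 39.9 * 100
= 420.1%

420.1%


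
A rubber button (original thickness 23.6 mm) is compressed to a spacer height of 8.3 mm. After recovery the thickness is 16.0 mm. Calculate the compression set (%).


CS = (t0 - recovered) / (t0 - ts) * 100
= (23.6 - 16.0) / (23.6 - 8.3) * 100
= 7.6 / 15.3 * 100
= 49.7%

49.7%


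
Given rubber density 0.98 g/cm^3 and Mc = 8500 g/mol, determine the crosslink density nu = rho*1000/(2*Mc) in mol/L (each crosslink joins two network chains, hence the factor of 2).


nu = rho * 1000 / (2 * Mc)
nu = 0.98 * 1000 / (2 * 8500)
nu = 980.0 / 17000
nu = 0.0576 mol/L

0.0576 mol/L


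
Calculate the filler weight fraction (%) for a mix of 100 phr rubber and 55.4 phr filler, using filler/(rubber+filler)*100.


Filler % = filler / (rubber + filler) * 100
= 55.4 / (100 + 55.4) * 100
= 55.4 / 155.4 * 100
= 35.65%

35.65%


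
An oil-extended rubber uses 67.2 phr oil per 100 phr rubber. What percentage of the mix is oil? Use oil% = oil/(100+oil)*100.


Oil % = oil / (100 + oil) * 100
= 67.2 / (100 + 67.2) * 100
= 67.2 / 167.2 * 100
= 40.19%

40.19%


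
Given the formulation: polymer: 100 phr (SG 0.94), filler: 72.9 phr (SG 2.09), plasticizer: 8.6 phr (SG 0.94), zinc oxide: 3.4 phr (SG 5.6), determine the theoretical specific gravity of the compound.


Sum of weights = 184.9
Volume contributions:
  polymer: 100/0.94 = 106.3830
  filler: 72.9/2.09 = 34.8804
  plasticizer: 8.6/0.94 = 9.1489
  zinc oxide: 3.4/5.6 = 0.6071
Sum of volumes = 151.0194
SG = 184.9 / 151.0194 = 1.224

SG = 1.224


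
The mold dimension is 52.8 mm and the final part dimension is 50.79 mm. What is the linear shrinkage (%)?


Shrinkage = (mold - part) / mold * 100
= (52.8 - 50.79) / 52.8 * 100
= 2.01 / 52.8 * 100
= 3.81%

3.81%


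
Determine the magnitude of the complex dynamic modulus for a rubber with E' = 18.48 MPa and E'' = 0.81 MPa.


|E*| = sqrt(E'^2 + E''^2)
= sqrt(18.48^2 + 0.81^2)
= sqrt(341.5104 + 0.6561)
= 18.498 MPa

18.498 MPa


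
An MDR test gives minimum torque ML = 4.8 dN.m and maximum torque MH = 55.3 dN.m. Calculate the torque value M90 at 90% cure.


M90 = ML + 0.9 * (MH - ML)
M90 = 4.8 + 0.9 * (55.3 - 4.8)
M90 = 4.8 + 0.9 * 50.5
M90 = 50.25 dN.m

50.25 dN.m


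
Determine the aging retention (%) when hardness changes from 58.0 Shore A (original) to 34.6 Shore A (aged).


Retention = aged / original * 100
= 34.6 / 58.0 * 100
= 59.7%

59.7%


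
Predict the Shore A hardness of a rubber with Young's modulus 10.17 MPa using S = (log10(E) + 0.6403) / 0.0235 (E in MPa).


log10(E) = 0.0235*S - 0.6403  =>  S = (log10(E) + 0.6403) / 0.0235
log10(10.17) = 1.007321
S = (1.007321 + 0.6403) / 0.0235 = 1.647621 / 0.0235
S = 70.1

Shore A = 70.1


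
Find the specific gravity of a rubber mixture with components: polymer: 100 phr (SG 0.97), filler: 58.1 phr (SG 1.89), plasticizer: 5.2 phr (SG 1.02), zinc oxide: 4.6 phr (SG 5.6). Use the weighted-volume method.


Sum of weights = 167.9
Volume contributions:
  polymer: 100/0.97 = 103.0928
  filler: 58.1/1.89 = 30.7407
  plasticizer: 5.2/1.02 = 5.0980
  zinc oxide: 4.6/5.6 = 0.8214
Sum of volumes = 139.7530
SG = 167.9 / 139.7530 = 1.201

SG = 1.201


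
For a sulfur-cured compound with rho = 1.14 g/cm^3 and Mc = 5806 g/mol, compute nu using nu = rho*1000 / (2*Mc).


nu = rho * 1000 / (2 * Mc)
nu = 1.14 * 1000 / (2 * 5806)
nu = 1140.0 / 11612
nu = 0.0982 mol/L

0.0982 mol/L


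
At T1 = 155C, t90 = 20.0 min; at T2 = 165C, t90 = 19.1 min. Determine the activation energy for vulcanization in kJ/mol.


T1 = 428.15 K, T2 = 438.15 K
1/T1 - 1/T2 = 5.3307e-05
ln(t1/t2) = ln(20.0/19.1) = 0.0460
Ea = 8.314 * 0.0460 / 5.3307e-05 = 7181.2699 J/mol
Ea = 7.18 kJ/mol

7.18 kJ/mol


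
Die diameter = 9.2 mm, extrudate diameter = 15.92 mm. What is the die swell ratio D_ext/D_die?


Die swell ratio = D_extrudate / D_die
= 15.92 / 9.2
= 1.73

Die swell = 1.73


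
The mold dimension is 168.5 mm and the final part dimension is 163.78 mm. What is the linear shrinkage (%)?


Shrinkage = (mold - part) / mold * 100
= (168.5 - 163.78) / 168.5 * 100
= 4.72 / 168.5 * 100
= 2.8%

2.8%


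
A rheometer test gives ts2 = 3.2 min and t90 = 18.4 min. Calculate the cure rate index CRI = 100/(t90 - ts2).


CRI = 100 / (t90 - ts2)
= 100 / (18.4 - 3.2)
= 100 / 15.2
= 6.58 min^-1

6.58 min^-1


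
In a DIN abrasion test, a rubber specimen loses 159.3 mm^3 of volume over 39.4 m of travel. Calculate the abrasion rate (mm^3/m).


Rate = volume_loss / distance
= 159.3 / 39.4
= 4.043 mm^3/m

4.043 mm^3/m


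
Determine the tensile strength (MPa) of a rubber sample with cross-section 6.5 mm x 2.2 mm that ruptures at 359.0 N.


Area = width * thickness = 6.5 * 2.2 = 14.3 mm^2
TS = force / area = 359.0 / 14.3 = 25.1 MPa

25.1 MPa


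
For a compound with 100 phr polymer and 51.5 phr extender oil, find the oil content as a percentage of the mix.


Oil % = oil / (100 + oil) * 100
= 51.5 / (100 + 51.5) * 100
= 51.5 / 151.5 * 100
= 33.99%

33.99%


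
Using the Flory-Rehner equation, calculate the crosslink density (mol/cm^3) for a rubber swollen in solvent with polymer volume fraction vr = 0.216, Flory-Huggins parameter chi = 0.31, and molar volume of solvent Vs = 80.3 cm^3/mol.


ln(1 - vr) = ln(1 - 0.216) = -0.2433
Numerator = -((-0.2433) + 0.216 + 0.31 * 0.216^2) = 0.0129
Denominator = 80.3 * (0.216^(1/3) - 0.216/2) = 39.5076
nu = 0.0129 / 39.5076 = 3.2609e-04 mol/cm^3

3.2609e-04 mol/cm^3


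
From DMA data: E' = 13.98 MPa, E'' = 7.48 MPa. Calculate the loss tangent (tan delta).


tan delta = E'' / E'
= 7.48 / 13.98
= 0.5351

tan delta = 0.5351


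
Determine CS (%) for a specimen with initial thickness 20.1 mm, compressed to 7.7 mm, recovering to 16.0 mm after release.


CS = (t0 - recovered) / (t0 - ts) * 100
= (20.1 - 16.0) / (20.1 - 7.7) * 100
= 4.1 / 12.4 * 100
= 33.1%

33.1%


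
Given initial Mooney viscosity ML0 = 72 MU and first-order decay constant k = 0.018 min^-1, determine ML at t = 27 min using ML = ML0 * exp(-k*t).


ML = ML0 * exp(-k * t)
ML = 72 * exp(-0.018 * 27)
ML = 72 * 0.6151
ML = 44.29 MU

44.29 MU


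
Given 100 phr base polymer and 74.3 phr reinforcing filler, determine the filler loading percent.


Filler % = filler / (rubber + filler) * 100
= 74.3 / (100 + 74.3) * 100
= 74.3 / 174.3 * 100
= 42.63%

42.63%


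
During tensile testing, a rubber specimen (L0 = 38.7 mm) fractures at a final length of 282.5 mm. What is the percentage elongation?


Elongation = (Lf - L0) / L0 * 100
= (282.5 - 38.7) / 38.7 * 100
= 243.8 / 38.7 * 100
= 630.0%

630.0%


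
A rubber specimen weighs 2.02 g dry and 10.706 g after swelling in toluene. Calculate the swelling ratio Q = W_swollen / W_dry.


Q = W_swollen / W_dry
Q = 10.706 / 2.02
Q = 5.3

Q = 5.3


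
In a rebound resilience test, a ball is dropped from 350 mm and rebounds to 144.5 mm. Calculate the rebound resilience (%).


Resilience = h_rebound / h_drop * 100
= 144.5 / 350 * 100
= 41.3%

41.3%


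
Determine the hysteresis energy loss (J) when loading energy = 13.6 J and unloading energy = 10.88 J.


Hysteresis loss = loading - unloading
= 13.6 - 10.88
= 2.72 J

2.72 J


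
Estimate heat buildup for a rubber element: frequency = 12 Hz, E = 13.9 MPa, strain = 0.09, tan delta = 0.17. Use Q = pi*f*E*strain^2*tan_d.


Q = pi * f * E * strain^2 * tan_d
= pi * 12 * 13.9 * 0.09^2 * 0.17
= pi * 12 * 13.9 * 0.0081 * 0.17
= 0.7216

Q = 0.7216


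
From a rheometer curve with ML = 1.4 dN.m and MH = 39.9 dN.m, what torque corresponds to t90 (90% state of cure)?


M90 = ML + 0.9 * (MH - ML)
M90 = 1.4 + 0.9 * (39.9 - 1.4)
M90 = 1.4 + 0.9 * 38.5
M90 = 36.05 dN.m

36.05 dN.m


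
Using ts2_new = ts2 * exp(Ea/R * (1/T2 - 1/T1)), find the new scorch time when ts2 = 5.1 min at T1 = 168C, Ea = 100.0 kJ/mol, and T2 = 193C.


Convert temperatures: T1 = 168 + 273.15 = 441.15 K, T2 = 193 + 273.15 = 466.15 K
ts2_new = 5.1 * exp(100000 / 8.314 * (1/466.15 - 1/441.15))
1/T2 - 1/T1 = -1.2157e-04
ts2_new = 1.18 min

1.18 min


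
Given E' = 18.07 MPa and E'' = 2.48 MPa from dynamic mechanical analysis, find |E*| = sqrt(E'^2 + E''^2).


|E*| = sqrt(E'^2 + E''^2)
= sqrt(18.07^2 + 2.48^2)
= sqrt(326.5249 + 6.1504)
= 18.239 MPa

18.239 MPa


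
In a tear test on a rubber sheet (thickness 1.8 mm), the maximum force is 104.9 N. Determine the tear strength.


Tear strength = force / thickness
= 104.9 / 1.8
= 58.28 N/mm

58.28 N/mm


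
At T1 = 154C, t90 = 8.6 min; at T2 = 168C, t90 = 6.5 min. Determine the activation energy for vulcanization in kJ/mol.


T1 = 427.15 K, T2 = 441.15 K
1/T1 - 1/T2 = 7.4295e-05
ln(t1/t2) = ln(8.6/6.5) = 0.2800
Ea = 8.314 * 0.2800 / 7.4295e-05 = 31328.8681 J/mol
Ea = 31.33 kJ/mol

31.33 kJ/mol


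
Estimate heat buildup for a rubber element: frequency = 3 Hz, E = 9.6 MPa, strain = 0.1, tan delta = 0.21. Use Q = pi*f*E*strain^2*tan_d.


Q = pi * f * E * strain^2 * tan_d
= pi * 3 * 9.6 * 0.1^2 * 0.21
= pi * 3 * 9.6 * 0.0100 * 0.21
= 0.1900

Q = 0.1900


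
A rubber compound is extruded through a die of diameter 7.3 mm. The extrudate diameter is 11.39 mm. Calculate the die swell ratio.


Die swell ratio = D_extrudate / D_die
= 11.39 / 7.3
= 1.56

Die swell = 1.56


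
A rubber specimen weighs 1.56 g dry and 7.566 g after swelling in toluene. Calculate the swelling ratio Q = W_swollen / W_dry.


Q = W_swollen / W_dry
Q = 7.566 / 1.56
Q = 4.85

Q = 4.85


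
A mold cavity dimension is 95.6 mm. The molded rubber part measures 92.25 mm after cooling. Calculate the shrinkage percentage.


Shrinkage = (mold - part) / mold * 100
= (95.6 - 92.25) / 95.6 * 100
= 3.35 / 95.6 * 100
= 3.5%

3.5%


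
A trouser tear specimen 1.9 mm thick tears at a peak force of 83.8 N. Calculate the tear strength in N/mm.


Tear strength = force / thickness
= 83.8 / 1.9
= 44.11 N/mm

44.11 N/mm


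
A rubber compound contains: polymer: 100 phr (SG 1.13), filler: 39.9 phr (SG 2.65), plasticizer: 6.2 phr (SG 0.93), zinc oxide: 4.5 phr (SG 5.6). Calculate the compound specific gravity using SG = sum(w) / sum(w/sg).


Sum of weights = 150.6
Volume contributions:
  polymer: 100/1.13 = 88.4956
  filler: 39.9/2.65 = 15.0566
  plasticizer: 6.2/0.93 = 6.6667
  zinc oxide: 4.5/5.6 = 0.8036
Sum of volumes = 111.0224
SG = 150.6 / 111.0224 = 1.356

SG = 1.356


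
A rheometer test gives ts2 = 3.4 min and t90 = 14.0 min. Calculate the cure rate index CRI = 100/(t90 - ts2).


CRI = 100 / (t90 - ts2)
= 100 / (14.0 - 3.4)
= 100 / 10.6
= 9.43 min^-1

9.43 min^-1


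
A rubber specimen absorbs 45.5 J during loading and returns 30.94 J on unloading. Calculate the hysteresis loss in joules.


Hysteresis loss = loading - unloading
= 45.5 - 30.94
= 14.56 J

14.56 J


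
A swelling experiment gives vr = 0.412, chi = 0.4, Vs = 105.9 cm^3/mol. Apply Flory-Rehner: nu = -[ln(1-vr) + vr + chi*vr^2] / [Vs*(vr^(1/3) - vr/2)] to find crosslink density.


ln(1 - vr) = ln(1 - 0.412) = -0.5310
Numerator = -((-0.5310) + 0.412 + 0.4 * 0.412^2) = 0.0511
Denominator = 105.9 * (0.412^(1/3) - 0.412/2) = 56.9850
nu = 0.0511 / 56.9850 = 8.9727e-04 mol/cm^3

8.9727e-04 mol/cm^3


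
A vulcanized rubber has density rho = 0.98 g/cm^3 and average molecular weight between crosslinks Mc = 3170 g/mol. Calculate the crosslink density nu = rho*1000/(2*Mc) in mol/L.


nu = rho * 1000 / (2 * Mc)
nu = 0.98 * 1000 / (2 * 3170)
nu = 980.0 / 6340
nu = 0.1546 mol/L

0.1546 mol/L


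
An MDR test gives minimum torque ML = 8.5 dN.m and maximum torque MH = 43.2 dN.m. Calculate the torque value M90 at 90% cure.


M90 = ML + 0.9 * (MH - ML)
M90 = 8.5 + 0.9 * (43.2 - 8.5)
M90 = 8.5 + 0.9 * 34.7
M90 = 39.73 dN.m

39.73 dN.m


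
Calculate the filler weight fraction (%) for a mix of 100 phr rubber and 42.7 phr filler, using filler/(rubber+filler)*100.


Filler % = filler / (rubber + filler) * 100
= 42.7 / (100 + 42.7) * 100
= 42.7 / 142.7 * 100
= 29.92%

29.92%


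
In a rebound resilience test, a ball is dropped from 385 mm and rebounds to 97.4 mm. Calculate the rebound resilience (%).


Resilience = h_rebound / h_drop * 100
= 97.4 / 385 * 100
= 25.3%

25.3%


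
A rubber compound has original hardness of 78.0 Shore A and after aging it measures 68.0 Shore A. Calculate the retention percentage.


Retention = aged / original * 100
= 68.0 / 78.0 * 100
= 87.2%

87.2%


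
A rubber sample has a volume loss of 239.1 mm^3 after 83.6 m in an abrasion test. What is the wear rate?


Rate = volume_loss / distance
= 239.1 / 83.6
= 2.86 mm^3/m

2.86 mm^3/m


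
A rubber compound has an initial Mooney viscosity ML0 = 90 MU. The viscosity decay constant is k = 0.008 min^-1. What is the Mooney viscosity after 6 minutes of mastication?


ML = ML0 * exp(-k * t)
ML = 90 * exp(-0.008 * 6)
ML = 90 * 0.9531
ML = 85.78 MU

85.78 MU


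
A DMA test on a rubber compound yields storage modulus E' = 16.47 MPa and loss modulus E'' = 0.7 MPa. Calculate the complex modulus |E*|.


|E*| = sqrt(E'^2 + E''^2)
= sqrt(16.47^2 + 0.7^2)
= sqrt(271.2609 + 0.4900)
= 16.485 MPa

16.485 MPa


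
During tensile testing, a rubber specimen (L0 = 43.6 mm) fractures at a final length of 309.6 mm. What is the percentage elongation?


Elongation = (Lf - L0) / L0 * 100
= (309.6 - 43.6) / 43.6 * 100
= 266.0 / 43.6 * 100
= 610.1%

610.1%


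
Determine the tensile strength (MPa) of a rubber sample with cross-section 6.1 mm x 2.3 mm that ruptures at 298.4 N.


Area = width * thickness = 6.1 * 2.3 = 14.03 mm^2
TS = force / area = 298.4 / 14.03 = 21.27 MPa

21.27 MPa


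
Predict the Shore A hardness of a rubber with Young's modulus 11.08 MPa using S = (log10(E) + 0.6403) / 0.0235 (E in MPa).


log10(E) = 0.0235*S - 0.6403  =>  S = (log10(E) + 0.6403) / 0.0235
log10(11.08) = 1.044540
S = (1.044540 + 0.6403) / 0.0235 = 1.684840 / 0.0235
S = 71.7

Shore A = 71.7


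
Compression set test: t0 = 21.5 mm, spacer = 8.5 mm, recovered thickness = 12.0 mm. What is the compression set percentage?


CS = (t0 - recovered) / (t0 - ts) * 100
= (21.5 - 12.0) / (21.5 - 8.5) * 100
= 9.5 / 13.0 * 100
= 73.1%

73.1%


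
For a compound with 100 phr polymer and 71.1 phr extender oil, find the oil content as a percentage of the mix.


Oil % = oil / (100 + oil) * 100
= 71.1 / (100 + 71.1) * 100
= 71.1 / 171.1 * 100
= 41.55%

41.55%


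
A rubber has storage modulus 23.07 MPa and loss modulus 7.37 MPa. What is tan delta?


tan delta = E'' / E'
= 7.37 / 23.07
= 0.3195

tan delta = 0.3195


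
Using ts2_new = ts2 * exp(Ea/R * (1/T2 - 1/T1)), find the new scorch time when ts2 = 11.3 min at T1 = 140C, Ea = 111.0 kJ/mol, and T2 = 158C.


Convert temperatures: T1 = 140 + 273.15 = 413.15 K, T2 = 158 + 273.15 = 431.15 K
ts2_new = 11.3 * exp(111000 / 8.314 * (1/431.15 - 1/413.15))
1/T2 - 1/T1 = -1.0105e-04
ts2_new = 2.93 min

2.93 min


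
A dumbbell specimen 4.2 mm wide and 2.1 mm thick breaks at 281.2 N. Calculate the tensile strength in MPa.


Area = width * thickness = 4.2 * 2.1 = 8.82 mm^2
TS = force / area = 281.2 / 8.82 = 31.88 MPa

31.88 MPa


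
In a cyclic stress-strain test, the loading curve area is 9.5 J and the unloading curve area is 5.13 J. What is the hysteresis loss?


Hysteresis loss = loading - unloading
= 9.5 - 5.13
= 4.37 J

4.37 J


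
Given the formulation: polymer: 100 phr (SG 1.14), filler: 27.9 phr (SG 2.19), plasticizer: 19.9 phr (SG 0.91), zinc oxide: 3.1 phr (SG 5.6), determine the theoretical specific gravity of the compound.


Sum of weights = 150.9
Volume contributions:
  polymer: 100/1.14 = 87.7193
  filler: 27.9/2.19 = 12.7397
  plasticizer: 19.9/0.91 = 21.8681
  zinc oxide: 3.1/5.6 = 0.5536
Sum of volumes = 122.8807
SG = 150.9 / 122.8807 = 1.228

SG = 1.228


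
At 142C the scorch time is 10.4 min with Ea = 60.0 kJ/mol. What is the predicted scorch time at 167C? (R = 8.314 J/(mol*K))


Convert temperatures: T1 = 142 + 273.15 = 415.15 K, T2 = 167 + 273.15 = 440.15 K
ts2_new = 10.4 * exp(60000 / 8.314 * (1/440.15 - 1/415.15))
1/T2 - 1/T1 = -1.3682e-04
ts2_new = 3.87 min

3.87 min


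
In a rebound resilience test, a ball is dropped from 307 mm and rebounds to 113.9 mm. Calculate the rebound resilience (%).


Resilience = h_rebound / h_drop * 100
= 113.9 / 307 * 100
= 37.1%

37.1%


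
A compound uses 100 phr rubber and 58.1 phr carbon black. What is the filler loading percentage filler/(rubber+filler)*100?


Filler % = filler / (rubber + filler) * 100
= 58.1 / (100 + 58.1) * 100
= 58.1 / 158.1 * 100
= 36.75%

36.75%


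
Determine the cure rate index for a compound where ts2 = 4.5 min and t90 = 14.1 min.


CRI = 100 / (t90 - ts2)
= 100 / (14.1 - 4.5)
= 100 / 9.6
= 10.42 min^-1

10.42 min^-1


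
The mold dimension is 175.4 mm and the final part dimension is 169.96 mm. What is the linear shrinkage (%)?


Shrinkage = (mold - part) / mold * 100
= (175.4 - 169.96) / 175.4 * 100
= 5.44 / 175.4 * 100
= 3.1%

3.1%


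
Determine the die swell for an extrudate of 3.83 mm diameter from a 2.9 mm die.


Die swell ratio = D_extrudate / D_die
= 3.83 / 2.9
= 1.321

Die swell = 1.321


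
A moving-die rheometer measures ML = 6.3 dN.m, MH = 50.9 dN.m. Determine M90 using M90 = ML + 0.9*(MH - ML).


M90 = ML + 0.9 * (MH - ML)
M90 = 6.3 + 0.9 * (50.9 - 6.3)
M90 = 6.3 + 0.9 * 44.6
M90 = 46.44 dN.m

46.44 dN.m


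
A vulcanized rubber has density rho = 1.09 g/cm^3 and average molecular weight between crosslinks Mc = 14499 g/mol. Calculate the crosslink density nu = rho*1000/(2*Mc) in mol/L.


nu = rho * 1000 / (2 * Mc)
nu = 1.09 * 1000 / (2 * 14499)
nu = 1090.0 / 28998
nu = 0.0376 mol/L

0.0376 mol/L


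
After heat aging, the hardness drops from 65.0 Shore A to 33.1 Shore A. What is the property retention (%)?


Retention = aged / original * 100
= 33.1 / 65.0 * 100
= 50.9%

50.9%


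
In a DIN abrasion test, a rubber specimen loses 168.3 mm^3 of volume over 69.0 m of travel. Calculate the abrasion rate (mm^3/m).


Rate = volume_loss / distance
= 168.3 / 69.0
= 2.439 mm^3/m

2.439 mm^3/m


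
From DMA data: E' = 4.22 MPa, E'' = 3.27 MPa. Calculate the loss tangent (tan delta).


tan delta = E'' / E'
= 3.27 / 4.22
= 0.7749

tan delta = 0.7749


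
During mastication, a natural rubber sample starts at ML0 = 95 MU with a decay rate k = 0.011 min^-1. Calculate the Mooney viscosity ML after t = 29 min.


ML = ML0 * exp(-k * t)
ML = 95 * exp(-0.011 * 29)
ML = 95 * 0.7269
ML = 69.05 MU

69.05 MU


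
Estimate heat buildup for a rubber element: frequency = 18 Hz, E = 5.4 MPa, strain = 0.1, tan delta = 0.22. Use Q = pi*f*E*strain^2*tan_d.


Q = pi * f * E * strain^2 * tan_d
= pi * 18 * 5.4 * 0.1^2 * 0.22
= pi * 18 * 5.4 * 0.0100 * 0.22
= 0.6718

Q = 0.6718


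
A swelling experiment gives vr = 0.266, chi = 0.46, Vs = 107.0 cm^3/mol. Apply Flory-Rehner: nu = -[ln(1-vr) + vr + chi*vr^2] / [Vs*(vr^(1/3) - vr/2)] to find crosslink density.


ln(1 - vr) = ln(1 - 0.266) = -0.3092
Numerator = -((-0.3092) + 0.266 + 0.46 * 0.266^2) = 0.0107
Denominator = 107.0 * (0.266^(1/3) - 0.266/2) = 54.5831
nu = 0.0107 / 54.5831 = 1.9600e-04 mol/cm^3

1.9600e-04 mol/cm^3


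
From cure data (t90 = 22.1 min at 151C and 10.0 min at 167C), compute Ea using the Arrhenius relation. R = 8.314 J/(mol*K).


T1 = 424.15 K, T2 = 440.15 K
1/T1 - 1/T2 = 8.5704e-05
ln(t1/t2) = ln(22.1/10.0) = 0.7930
Ea = 8.314 * 0.7930 / 8.5704e-05 = 76927.0898 J/mol
Ea = 76.93 kJ/mol

76.93 kJ/mol


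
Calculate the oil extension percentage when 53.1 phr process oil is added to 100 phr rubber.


Oil % = oil / (100 + oil) * 100
= 53.1 / (100 + 53.1) * 100
= 53.1 / 153.1 * 100
= 34.68%

34.68%


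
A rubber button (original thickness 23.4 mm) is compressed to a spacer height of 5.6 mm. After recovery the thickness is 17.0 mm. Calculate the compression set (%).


CS = (t0 - recovered) / (t0 - ts) * 100
= (23.4 - 17.0) / (23.4 - 5.6) * 100
= 6.4 / 17.8 * 100
= 36.0%

36.0%


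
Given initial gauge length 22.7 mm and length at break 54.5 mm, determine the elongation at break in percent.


Elongation = (Lf - L0) / L0 * 100
= (54.5 - 22.7) / 22.7 * 100
= 31.8 / 22.7 * 100
= 140.1%

140.1%


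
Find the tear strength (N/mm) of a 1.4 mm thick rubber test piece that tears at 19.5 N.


Tear strength = force / thickness
= 19.5 / 1.4
= 13.93 N/mm

13.93 N/mm


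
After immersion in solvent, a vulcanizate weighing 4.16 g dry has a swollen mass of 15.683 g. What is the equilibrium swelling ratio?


Q = W_swollen / W_dry
Q = 15.683 / 4.16
Q = 3.77

Q = 3.77


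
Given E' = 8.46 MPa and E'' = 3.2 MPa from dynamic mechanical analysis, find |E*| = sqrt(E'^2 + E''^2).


|E*| = sqrt(E'^2 + E''^2)
= sqrt(8.46^2 + 3.2^2)
= sqrt(71.5716 + 10.2400)
= 9.045 MPa

9.045 MPa


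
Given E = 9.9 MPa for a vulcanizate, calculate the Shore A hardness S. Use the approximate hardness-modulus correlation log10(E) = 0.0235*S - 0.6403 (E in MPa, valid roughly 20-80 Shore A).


log10(E) = 0.0235*S - 0.6403  =>  S = (log10(E) + 0.6403) / 0.0235
log10(9.9) = 0.995635
S = (0.995635 + 0.6403) / 0.0235 = 1.635935 / 0.0235
S = 69.6

Shore A = 69.6


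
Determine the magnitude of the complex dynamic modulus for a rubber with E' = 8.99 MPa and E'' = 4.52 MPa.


|E*| = sqrt(E'^2 + E''^2)
= sqrt(8.99^2 + 4.52^2)
= sqrt(80.8201 + 20.4304)
= 10.062 MPa

10.062 MPa


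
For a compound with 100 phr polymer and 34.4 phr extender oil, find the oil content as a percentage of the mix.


Oil % = oil / (100 + oil) * 100
= 34.4 / (100 + 34.4) * 100
= 34.4 / 134.4 * 100
= 25.6%

25.6%


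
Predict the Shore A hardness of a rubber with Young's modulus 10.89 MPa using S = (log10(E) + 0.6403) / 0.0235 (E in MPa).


log10(E) = 0.0235*S - 0.6403  =>  S = (log10(E) + 0.6403) / 0.0235
log10(10.89) = 1.037028
S = (1.037028 + 0.6403) / 0.0235 = 1.677328 / 0.0235
S = 71.4

Shore A = 71.4


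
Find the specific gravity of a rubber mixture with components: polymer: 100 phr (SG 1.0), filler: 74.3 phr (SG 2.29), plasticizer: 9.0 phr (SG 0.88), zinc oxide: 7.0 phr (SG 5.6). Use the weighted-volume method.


Sum of weights = 190.3
Volume contributions:
  polymer: 100/1.0 = 100.0000
  filler: 74.3/2.29 = 32.4454
  plasticizer: 9.0/0.88 = 10.2273
  zinc oxide: 7.0/5.6 = 1.2500
Sum of volumes = 143.9227
SG = 190.3 / 143.9227 = 1.322

SG = 1.322


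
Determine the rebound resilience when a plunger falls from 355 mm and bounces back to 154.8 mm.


Resilience = h_rebound / h_drop * 100
= 154.8 / 355 * 100
= 43.6%

43.6%


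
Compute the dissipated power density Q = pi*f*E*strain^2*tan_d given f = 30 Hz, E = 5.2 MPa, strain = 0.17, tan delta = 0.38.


Q = pi * f * E * strain^2 * tan_d
= pi * 30 * 5.2 * 0.17^2 * 0.38
= pi * 30 * 5.2 * 0.0289 * 0.38
= 5.3822

Q = 5.3822


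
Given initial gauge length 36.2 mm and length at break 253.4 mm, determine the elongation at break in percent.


Elongation = (Lf - L0) / L0 * 100
= (253.4 - 36.2) / 36.2 * 100
= 217.2 / 36.2 * 100
= 600.0%

600.0%


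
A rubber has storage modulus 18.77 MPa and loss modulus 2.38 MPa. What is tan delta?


tan delta = E'' / E'
= 2.38 / 18.77
= 0.1268

tan delta = 0.1268


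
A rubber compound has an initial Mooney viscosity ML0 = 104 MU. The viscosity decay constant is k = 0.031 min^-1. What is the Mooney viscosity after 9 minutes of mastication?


ML = ML0 * exp(-k * t)
ML = 104 * exp(-0.031 * 9)
ML = 104 * 0.7565
ML = 78.68 MU

78.68 MU


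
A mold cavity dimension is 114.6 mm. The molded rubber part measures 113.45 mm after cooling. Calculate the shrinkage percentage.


Shrinkage = (mold - part) / mold * 100
= (114.6 - 113.45) / 114.6 * 100
= 1.15 / 114.6 * 100
= 1.0%

1.0%


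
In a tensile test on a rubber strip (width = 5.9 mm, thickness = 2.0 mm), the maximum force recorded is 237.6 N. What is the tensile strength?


Area = width * thickness = 5.9 * 2.0 = 11.8 mm^2
TS = force / area = 237.6 / 11.8 = 20.14 MPa

20.14 MPa


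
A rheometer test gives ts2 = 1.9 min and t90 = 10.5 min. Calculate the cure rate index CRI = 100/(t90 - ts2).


CRI = 100 / (t90 - ts2)
= 100 / (10.5 - 1.9)
= 100 / 8.6
= 11.63 min^-1

11.63 min^-1


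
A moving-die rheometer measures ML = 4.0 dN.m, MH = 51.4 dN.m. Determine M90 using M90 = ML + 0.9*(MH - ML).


M90 = ML + 0.9 * (MH - ML)
M90 = 4.0 + 0.9 * (51.4 - 4.0)
M90 = 4.0 + 0.9 * 47.4
M90 = 46.66 dN.m

46.66 dN.m


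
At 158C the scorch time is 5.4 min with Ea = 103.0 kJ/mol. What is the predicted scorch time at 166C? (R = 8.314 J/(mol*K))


Convert temperatures: T1 = 158 + 273.15 = 431.15 K, T2 = 166 + 273.15 = 439.15 K
ts2_new = 5.4 * exp(103000 / 8.314 * (1/439.15 - 1/431.15))
1/T2 - 1/T1 = -4.2252e-05
ts2_new = 3.2 min

3.2 min
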